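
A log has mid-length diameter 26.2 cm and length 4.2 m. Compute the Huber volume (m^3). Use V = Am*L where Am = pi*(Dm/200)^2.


Huber: V = Am * L,  Am = pi*(Dm/200)^2
Am = pi*(26.2/200)^2 = 0.053913 m^2
V = 0.053913*4.2 = 0.2264 m^3

0.2264


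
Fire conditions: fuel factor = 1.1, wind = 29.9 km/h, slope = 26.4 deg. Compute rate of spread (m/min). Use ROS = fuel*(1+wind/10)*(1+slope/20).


Formula: ROS = fuel * (1 + wind/10) * (1 + slope/20)
Wind factor = 1 + 29.9/10 = 3.99
Slope factor = 1 + 26.4/20 = 2.32
ROS = 1.1 * 3.99 * 2.32 = 10.18 m/min

10.18


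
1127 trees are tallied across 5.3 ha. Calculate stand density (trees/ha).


Formula: Stand Density = N_trees / Area_ha
Density = 1127 trees / 5.3 ha
Density = 213 trees/ha

213


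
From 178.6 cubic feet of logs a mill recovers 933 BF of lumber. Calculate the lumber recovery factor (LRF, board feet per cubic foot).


Formula: LRF = Lumber Output (BF) / Log Input (ft^3)
LRF = 933 BF / 178.6 ft^3
LRF = 5.22 BF/ft^3

5.22


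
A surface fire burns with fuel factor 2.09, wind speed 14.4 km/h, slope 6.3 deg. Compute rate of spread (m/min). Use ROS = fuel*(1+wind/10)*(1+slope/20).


Formula: ROS = fuel * (1 + wind/10) * (1 + slope/20)
Wind factor = 1 + 14.4/10 = 2.44
Slope factor = 1 + 6.3/20 = 1.315
ROS = 2.09 * 2.44 * 1.315 = 6.71 m/min

6.71


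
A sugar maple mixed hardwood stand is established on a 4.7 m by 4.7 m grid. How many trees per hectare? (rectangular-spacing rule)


Formula: TPH = 10000 m^2/ha / (spacing_x * spacing_y)
Area per tree = 4.7 m * 4.7 m = 22.09 m^2
TPH = 10000 / 22.09 = 453 trees/ha

453


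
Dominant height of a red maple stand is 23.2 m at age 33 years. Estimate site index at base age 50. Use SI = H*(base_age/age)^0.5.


Formula: SI = H_dom * (base_age / age)^0.5
Age ratio = 50 / 33 = 1.51515
sqrt(age_ratio) = 1.23091
SI = 23.2 * 1.23091 = 28.6 m

28.6


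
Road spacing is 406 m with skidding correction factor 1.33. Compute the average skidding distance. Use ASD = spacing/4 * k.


Formula: ASD = (spacing / 4) * correction
Uncorrected distance = spacing / 4 = 406 / 4 = 101.5 m
ASD = 101.5 * 1.33 = 135 m

135


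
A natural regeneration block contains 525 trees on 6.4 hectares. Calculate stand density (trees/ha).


Formula: Stand Density = N_trees / Area_ha
Density = 525 trees / 6.4 ha
Density = 82 trees/ha

82


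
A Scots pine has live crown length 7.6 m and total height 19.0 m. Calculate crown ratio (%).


Formula: Crown Ratio = (Crown Length / Total Height) * 100
CR = (7.6 m / 19.0 m) * 100
CR = 0.4 * 100 = 40.0%

40.0


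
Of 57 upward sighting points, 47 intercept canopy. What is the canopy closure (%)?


Formula: Canopy closure = covered points / total points * 100
Closure = 47 / 57 * 100
Closure = 0.8246 * 100 = 82.5%

82.5


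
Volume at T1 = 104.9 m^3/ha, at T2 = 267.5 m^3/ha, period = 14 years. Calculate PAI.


Formula: PAI = (V_T2 - V_T1) / (T2 - T1)
Volume increment = 267.5 - 104.9 = 162.6 m^3/ha
PAI = 162.6 / 14 = 11.61 m^3/ha/year

11.61


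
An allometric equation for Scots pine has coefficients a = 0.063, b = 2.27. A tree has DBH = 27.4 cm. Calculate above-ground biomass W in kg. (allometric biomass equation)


Formula: W = a * DBH^b  (allometric power law)
DBH^b = 27.4^2.27 = 1835.2439
W = 0.063 * 1835.2439 = 115.6 kg

115.6


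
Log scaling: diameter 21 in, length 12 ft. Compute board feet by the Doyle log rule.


Doyle: BF = (D - 4)^2 * L / 16
Adjusted diameter = 21 - 4 = 17 in
(D-4)^2 = 17^2 = 289
BF = 289 * 12 / 16 = 217 BF

217


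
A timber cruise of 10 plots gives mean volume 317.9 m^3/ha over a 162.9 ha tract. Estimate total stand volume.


Formula: Total Volume = Mean Volume per ha * Total Area
Total Volume = 317.9 m^3/ha * 162.9 ha
Total Volume = 51786 m^3

51786


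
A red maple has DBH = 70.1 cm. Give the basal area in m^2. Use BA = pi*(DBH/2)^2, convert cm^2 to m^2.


Formula: BA = pi * (DBH/2)^2 / 10000  (cm^2 to m^2)
Radius = DBH/2 = 70.1/2 = 35.05 cm
BA = pi * 35.05^2 / 10000
   = 3859.4544 cm^2 / 10000
   = 0.3859 m^2

0.3859


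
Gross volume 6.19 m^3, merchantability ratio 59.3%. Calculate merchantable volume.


Formula: MV = V_total * (merchantable_pct / 100)
Merchantable fraction = 59.3% / 100 = 0.593
MV = 6.19 m^3 * 0.593 = 3.671 m^3

3.671


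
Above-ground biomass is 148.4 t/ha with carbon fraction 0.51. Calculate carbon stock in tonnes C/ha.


Formula: Carbon Stock = Biomass * Carbon Fraction
C = 148.4 t/ha * 0.51
C = 75.7 t C/ha

75.7


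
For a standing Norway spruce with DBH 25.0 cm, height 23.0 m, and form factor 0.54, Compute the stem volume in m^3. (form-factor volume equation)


Formula: V = pi * (DBH/200)^2 * H * ff
Radius = DBH/200 = 25.0/200 = 0.125 m
Radius^2 = 0.125^2 = 0.015625 m^2
V = pi * 0.015625 * 23.0 * 0.54
V = 0.61 m^3

0.61


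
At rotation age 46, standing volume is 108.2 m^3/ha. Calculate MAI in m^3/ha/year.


Formula: MAI = Total Volume / Stand Age
MAI = 108.2 m^3/ha / 46 years
MAI = 2.35 m^3/ha/year

2.35


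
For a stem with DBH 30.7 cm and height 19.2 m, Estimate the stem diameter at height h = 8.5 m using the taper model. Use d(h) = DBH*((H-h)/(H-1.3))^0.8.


Taper: d(h) = DBH * ((H - h) / (H - 1.3))^0.8
Numerator = H - h = 19.2 - 8.5 = 10.7 m
Denominator = H - 1.3 = 19.2 - 1.3 = 17.9 m
Ratio = 10.7 / 17.9 = 0.59777
d = 30.7 * 0.59777^0.8 = 20.3 cm

20.3


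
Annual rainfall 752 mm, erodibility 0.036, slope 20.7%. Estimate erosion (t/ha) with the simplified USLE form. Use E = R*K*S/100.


Formula: E = R * K * S / 100  (simplified USLE)
R * K = 752 * 0.036 = 27.072
E = 27.072 * 20.7 / 100 = 5.6 t/ha

5.6


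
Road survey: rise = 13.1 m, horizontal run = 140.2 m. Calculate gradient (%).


Formula: Gradient = rise / run * 100
Gradient = 13.1 / 140.2 * 100 = 9.3%

9.3


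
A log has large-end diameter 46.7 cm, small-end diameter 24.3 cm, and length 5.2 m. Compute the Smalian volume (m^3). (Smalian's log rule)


Smalian: V = (A1 + A2)/2 * L,  A = pi*(D/200)^2
A1 = pi*(46.7/200)^2 = 0.171287 m^2
A2 = pi*(24.3/200)^2 = 0.046377 m^2
V = (0.171287+0.046377)/2*5.2 = 0.5659 m^3

0.5659


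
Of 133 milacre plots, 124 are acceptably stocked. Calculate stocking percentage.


Formula: Stocking % = stocked plots / total plots * 100
Stocking = 124 / 133 * 100
Stocking = 0.9323 * 100 = 93.2%

93.2


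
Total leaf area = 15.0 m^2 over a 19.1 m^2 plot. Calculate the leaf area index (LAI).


Formula: LAI = total leaf area / ground area  (dimensionless)
LAI = 15.0 m^2 / 19.1 m^2
LAI = 0.79

0.79


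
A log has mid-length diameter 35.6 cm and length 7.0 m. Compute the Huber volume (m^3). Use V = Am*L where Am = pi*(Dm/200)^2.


Huber: V = Am * L,  Am = pi*(Dm/200)^2
Am = pi*(35.6/200)^2 = 0.099538 m^2
V = 0.099538*7.0 = 0.6968 m^3

0.6968


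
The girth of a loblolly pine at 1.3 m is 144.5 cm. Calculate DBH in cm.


Formula: DBH = C / pi
DBH = 144.5 / pi
pi = 3.14159...
DBH = 46.0 cm

46.0


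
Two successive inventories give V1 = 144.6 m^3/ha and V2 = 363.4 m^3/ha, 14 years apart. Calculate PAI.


Formula: PAI = (V_T2 - V_T1) / (T2 - T1)
Volume increment = 363.4 - 144.6 = 218.8 m^3/ha
PAI = 218.8 / 14 = 15.63 m^3/ha/year

15.63


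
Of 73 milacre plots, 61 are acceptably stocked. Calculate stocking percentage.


Formula: Stocking % = stocked plots / total plots * 100
Stocking = 61 / 73 * 100
Stocking = 0.8356 * 100 = 83.6%

83.6


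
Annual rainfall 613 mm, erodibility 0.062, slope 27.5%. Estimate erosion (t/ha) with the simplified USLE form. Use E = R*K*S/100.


Formula: E = R * K * S / 100  (simplified USLE)
R * K = 613 * 0.062 = 38.006
E = 38.006 * 27.5 / 100 = 10.45 t/ha

10.45


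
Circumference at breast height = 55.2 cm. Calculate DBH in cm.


Formula: DBH = C / pi
DBH = 55.2 / pi
pi = 3.14159...
DBH = 17.6 cm

17.6


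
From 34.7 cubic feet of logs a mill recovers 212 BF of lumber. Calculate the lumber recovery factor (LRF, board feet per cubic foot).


Formula: LRF = Lumber Output (BF) / Log Input (ft^3)
LRF = 212 BF / 34.7 ft^3
LRF = 6.11 BF/ft^3

6.11


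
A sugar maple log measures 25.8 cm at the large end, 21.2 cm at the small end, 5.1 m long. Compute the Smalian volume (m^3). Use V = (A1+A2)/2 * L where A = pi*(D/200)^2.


Smalian: V = (A1 + A2)/2 * L,  A = pi*(D/200)^2
A1 = pi*(25.8/200)^2 = 0.052279 m^2
A2 = pi*(21.2/200)^2 = 0.035299 m^2
V = (0.052279+0.035299)/2*5.1 = 0.2233 m^3

0.2233


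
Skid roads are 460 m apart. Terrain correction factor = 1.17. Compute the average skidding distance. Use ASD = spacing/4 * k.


Formula: ASD = (spacing / 4) * correction
Uncorrected distance = spacing / 4 = 460 / 4 = 115 m
ASD = 115 * 1.17 = 135 m

135


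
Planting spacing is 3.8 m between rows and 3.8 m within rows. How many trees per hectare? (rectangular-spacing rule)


Formula: TPH = 10000 m^2/ha / (spacing_x * spacing_y)
Area per tree = 3.8 m * 3.8 m = 14.44 m^2
TPH = 10000 / 14.44 = 693 trees/ha

693


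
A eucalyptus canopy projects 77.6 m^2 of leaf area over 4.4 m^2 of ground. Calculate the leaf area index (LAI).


Formula: LAI = total leaf area / ground area  (dimensionless)
LAI = 77.6 m^2 / 4.4 m^2
LAI = 17.64

17.64


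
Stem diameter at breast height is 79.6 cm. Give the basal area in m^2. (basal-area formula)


Formula: BA = pi * (DBH/2)^2 / 10000  (cm^2 to m^2)
Radius = DBH/2 = 79.6/2 = 39.8 cm
BA = pi * 39.8^2 / 10000
   = 4976.4084 cm^2 / 10000
   = 0.4976 m^2

0.4976


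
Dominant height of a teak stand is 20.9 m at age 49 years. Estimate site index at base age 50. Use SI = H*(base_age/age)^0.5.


Formula: SI = H_dom * (base_age / age)^0.5
Age ratio = 50 / 49 = 1.02041
sqrt(age_ratio) = 1.01015
SI = 20.9 * 1.01015 = 21.1 m

21.1


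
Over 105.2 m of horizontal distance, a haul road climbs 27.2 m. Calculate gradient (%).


Formula: Gradient = rise / run * 100
Gradient = 27.2 / 105.2 * 100 = 25.9%

25.9


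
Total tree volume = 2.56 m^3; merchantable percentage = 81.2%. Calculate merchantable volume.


Formula: MV = V_total * (merchantable_pct / 100)
Merchantable fraction = 81.2% / 100 = 0.812
MV = 2.56 m^3 * 0.812 = 2.079 m^3

2.079


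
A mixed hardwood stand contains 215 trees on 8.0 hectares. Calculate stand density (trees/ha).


Formula: Stand Density = N_trees / Area_ha
Density = 215 trees / 8.0 ha
Density = 27 trees/ha

27


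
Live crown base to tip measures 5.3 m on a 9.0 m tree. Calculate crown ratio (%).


Formula: Crown Ratio = (Crown Length / Total Height) * 100
CR = (5.3 m / 9.0 m) * 100
CR = 0.5889 * 100 = 58.9%

58.9


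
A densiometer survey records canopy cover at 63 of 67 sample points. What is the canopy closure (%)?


Formula: Canopy closure = covered points / total points * 100
Closure = 63 / 67 * 100
Closure = 0.9403 * 100 = 94.0%

94.0


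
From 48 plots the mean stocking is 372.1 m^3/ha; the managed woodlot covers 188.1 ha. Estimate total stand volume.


Formula: Total Volume = Mean Volume per ha * Total Area
Total Volume = 372.1 m^3/ha * 188.1 ha
Total Volume = 69992 m^3

69992


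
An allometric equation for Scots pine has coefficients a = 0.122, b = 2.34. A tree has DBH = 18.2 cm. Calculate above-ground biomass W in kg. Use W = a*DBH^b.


Formula: W = a * DBH^b  (allometric power law)
DBH^b = 18.2^2.34 = 888.3151
W = 0.122 * 888.3151 = 108.4 kg

108.4


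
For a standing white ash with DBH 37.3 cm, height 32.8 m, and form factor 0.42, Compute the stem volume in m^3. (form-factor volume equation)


Formula: V = pi * (DBH/200)^2 * H * ff
Radius = DBH/200 = 37.3/200 = 0.1865 m
Radius^2 = 0.1865^2 = 0.03478225 m^2
V = pi * 0.03478225 * 32.8 * 0.42
V = 1.505 m^3

1.505


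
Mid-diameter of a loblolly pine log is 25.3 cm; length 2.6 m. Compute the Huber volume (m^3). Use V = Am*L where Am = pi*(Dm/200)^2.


Huber: V = Am * L,  Am = pi*(Dm/200)^2
Am = pi*(25.3/200)^2 = 0.050273 m^2
V = 0.050273*2.6 = 0.1307 m^3

0.1307


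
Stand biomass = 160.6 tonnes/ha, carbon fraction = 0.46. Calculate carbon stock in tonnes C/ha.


Formula: Carbon Stock = Biomass * Carbon Fraction
C = 160.6 t/ha * 0.46
C = 73.9 t C/ha

73.9


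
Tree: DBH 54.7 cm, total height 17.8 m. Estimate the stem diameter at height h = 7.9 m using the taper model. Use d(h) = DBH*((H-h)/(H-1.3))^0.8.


Taper: d(h) = DBH * ((H - h) / (H - 1.3))^0.8
Numerator = H - h = 17.8 - 7.9 = 9.9 m
Denominator = H - 1.3 = 17.8 - 1.3 = 16.5 m
Ratio = 9.9 / 16.5 = 0.6
d = 54.7 * 0.6^0.8 = 36.4 cm

36.4


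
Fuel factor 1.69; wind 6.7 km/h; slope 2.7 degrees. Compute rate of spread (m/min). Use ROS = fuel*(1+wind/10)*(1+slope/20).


Formula: ROS = fuel * (1 + wind/10) * (1 + slope/20)
Wind factor = 1 + 6.7/10 = 1.67
Slope factor = 1 + 2.7/20 = 1.135
ROS = 1.69 * 1.67 * 1.135 = 3.2 m/min

3.2


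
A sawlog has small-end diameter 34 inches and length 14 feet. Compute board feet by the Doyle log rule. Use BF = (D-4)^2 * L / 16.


Doyle: BF = (D - 4)^2 * L / 16
Adjusted diameter = 34 - 4 = 30 in
(D-4)^2 = 30^2 = 900
BF = 900 * 14 / 16 = 788 BF

788


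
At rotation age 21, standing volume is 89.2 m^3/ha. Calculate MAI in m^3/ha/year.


Formula: MAI = Total Volume / Stand Age
MAI = 89.2 m^3/ha / 21 years
MAI = 4.25 m^3/ha/year

4.25


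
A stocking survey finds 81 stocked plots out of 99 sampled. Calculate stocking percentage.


Formula: Stocking % = stocked plots / total plots * 100
Stocking = 81 / 99 * 100
Stocking = 0.8182 * 100 = 81.8%

81.8


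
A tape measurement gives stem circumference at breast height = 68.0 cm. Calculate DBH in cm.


Formula: DBH = C / pi
DBH = 68.0 / pi
pi = 3.14159...
DBH = 21.6 cm

21.6


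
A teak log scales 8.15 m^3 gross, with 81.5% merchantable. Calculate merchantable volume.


Formula: MV = V_total * (merchantable_pct / 100)
Merchantable fraction = 81.5% / 100 = 0.815
MV = 8.15 m^3 * 0.815 = 6.642 m^3

6.642


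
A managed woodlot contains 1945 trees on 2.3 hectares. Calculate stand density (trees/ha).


Formula: Stand Density = N_trees / Area_ha
Density = 1945 trees / 2.3 ha
Density = 846 trees/ha

846


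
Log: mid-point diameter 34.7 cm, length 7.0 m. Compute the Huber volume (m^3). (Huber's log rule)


Huber: V = Am * L,  Am = pi*(Dm/200)^2
Am = pi*(34.7/200)^2 = 0.094569 m^2
V = 0.094569*7.0 = 0.662 m^3

0.662


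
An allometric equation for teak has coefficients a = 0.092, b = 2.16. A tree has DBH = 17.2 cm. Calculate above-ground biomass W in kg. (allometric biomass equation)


Formula: W = a * DBH^b  (allometric power law)
DBH^b = 17.2^2.16 = 466.3816
W = 0.092 * 466.3816 = 42.9 kg

42.9


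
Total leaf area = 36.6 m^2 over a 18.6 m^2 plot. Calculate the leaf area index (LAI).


Formula: LAI = total leaf area / ground area  (dimensionless)
LAI = 36.6 m^2 / 18.6 m^2
LAI = 1.97

1.97


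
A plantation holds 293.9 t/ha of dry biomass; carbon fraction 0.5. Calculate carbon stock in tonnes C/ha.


Formula: Carbon Stock = Biomass * Carbon Fraction
C = 293.9 t/ha * 0.5
C = 147.0 t C/ha

147.0


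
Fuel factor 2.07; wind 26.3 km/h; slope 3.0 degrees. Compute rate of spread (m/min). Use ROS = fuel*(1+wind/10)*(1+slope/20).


Formula: ROS = fuel * (1 + wind/10) * (1 + slope/20)
Wind factor = 1 + 26.3/10 = 3.63
Slope factor = 1 + 3.0/20 = 1.15
ROS = 2.07 * 3.63 * 1.15 = 8.64 m/min

8.64


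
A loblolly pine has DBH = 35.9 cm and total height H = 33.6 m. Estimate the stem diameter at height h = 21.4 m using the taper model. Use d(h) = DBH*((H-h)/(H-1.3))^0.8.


Taper: d(h) = DBH * ((H - h) / (H - 1.3))^0.8
Numerator = H - h = 33.6 - 21.4 = 12.2 m
Denominator = H - 1.3 = 33.6 - 1.3 = 32.3 m
Ratio = 12.2 / 32.3 = 0.37771
d = 35.9 * 0.37771^0.8 = 16.5 cm

16.5


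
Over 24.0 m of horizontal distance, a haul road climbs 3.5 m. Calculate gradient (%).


Formula: Gradient = rise / run * 100
Gradient = 3.5 / 24.0 * 100 = 14.6%

14.6


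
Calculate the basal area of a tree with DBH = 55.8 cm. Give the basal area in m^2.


Formula: BA = pi * (DBH/2)^2 / 10000  (cm^2 to m^2)
Radius = DBH/2 = 55.8/2 = 27.9 cm
BA = pi * 27.9^2 / 10000
   = 2445.4471 cm^2 / 10000
   = 0.2445 m^2

0.2445


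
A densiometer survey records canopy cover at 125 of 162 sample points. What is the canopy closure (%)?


Formula: Canopy closure = covered points / total points * 100
Closure = 125 / 162 * 100
Closure = 0.7716 * 100 = 77.2%

77.2


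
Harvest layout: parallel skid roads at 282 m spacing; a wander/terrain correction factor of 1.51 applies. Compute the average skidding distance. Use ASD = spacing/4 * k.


Formula: ASD = (spacing / 4) * correction
Uncorrected distance = spacing / 4 = 282 / 4 = 70.5 m
ASD = 70.5 * 1.51 = 106 m

106


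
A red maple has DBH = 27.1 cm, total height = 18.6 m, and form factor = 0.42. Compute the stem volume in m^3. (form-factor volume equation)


Formula: V = pi * (DBH/200)^2 * H * ff
Radius = DBH/200 = 27.1/200 = 0.1355 m
Radius^2 = 0.1355^2 = 0.01836025 m^2
V = pi * 0.01836025 * 18.6 * 0.42
V = 0.451 m^3

0.451


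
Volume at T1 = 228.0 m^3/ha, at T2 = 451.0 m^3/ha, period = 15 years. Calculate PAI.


Formula: PAI = (V_T2 - V_T1) / (T2 - T1)
Volume increment = 451.0 - 228.0 = 223.0 m^3/ha
PAI = 223.0 / 15 = 14.87 m^3/ha/year

14.87


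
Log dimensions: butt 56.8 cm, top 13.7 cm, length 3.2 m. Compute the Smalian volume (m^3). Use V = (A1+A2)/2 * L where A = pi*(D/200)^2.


Smalian: V = (A1 + A2)/2 * L,  A = pi*(D/200)^2
A1 = pi*(56.8/200)^2 = 0.253388 m^2
A2 = pi*(13.7/200)^2 = 0.014741 m^2
V = (0.253388+0.014741)/2*3.2 = 0.429 m^3

0.429


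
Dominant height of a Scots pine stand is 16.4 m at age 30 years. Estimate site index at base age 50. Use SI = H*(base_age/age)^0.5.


Formula: SI = H_dom * (base_age / age)^0.5
Age ratio = 50 / 30 = 1.66667
sqrt(age_ratio) = 1.29099
SI = 16.4 * 1.29099 = 21.2 m

21.2


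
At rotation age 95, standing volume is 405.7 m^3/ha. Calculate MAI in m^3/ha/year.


Formula: MAI = Total Volume / Stand Age
MAI = 405.7 m^3/ha / 95 years
MAI = 4.27 m^3/ha/year

4.27


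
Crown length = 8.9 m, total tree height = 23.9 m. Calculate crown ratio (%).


Formula: Crown Ratio = (Crown Length / Total Height) * 100
CR = (8.9 m / 23.9 m) * 100
CR = 0.3724 * 100 = 37.2%

37.2


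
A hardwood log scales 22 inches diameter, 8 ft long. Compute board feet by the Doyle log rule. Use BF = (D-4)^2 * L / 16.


Doyle: BF = (D - 4)^2 * L / 16
Adjusted diameter = 22 - 4 = 18 in
(D-4)^2 = 18^2 = 324
BF = 324 * 8 / 16 = 162 BF

162


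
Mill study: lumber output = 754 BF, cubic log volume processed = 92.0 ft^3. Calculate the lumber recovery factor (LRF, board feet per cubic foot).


Formula: LRF = Lumber Output (BF) / Log Input (ft^3)
LRF = 754 BF / 92.0 ft^3
LRF = 8.2 BF/ft^3

8.2


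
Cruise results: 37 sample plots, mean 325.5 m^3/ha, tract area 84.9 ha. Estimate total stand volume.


Formula: Total Volume = Mean Volume per ha * Total Area
Total Volume = 325.5 m^3/ha * 84.9 ha
Total Volume = 27635 m^3

27635


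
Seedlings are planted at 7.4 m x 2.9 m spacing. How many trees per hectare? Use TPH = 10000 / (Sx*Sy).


Formula: TPH = 10000 m^2/ha / (spacing_x * spacing_y)
Area per tree = 7.4 m * 2.9 m = 21.46 m^2
TPH = 10000 / 21.46 = 466 trees/ha

466


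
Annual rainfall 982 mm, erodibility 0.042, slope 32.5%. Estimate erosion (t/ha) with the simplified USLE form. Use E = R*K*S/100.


Formula: E = R * K * S / 100  (simplified USLE)
R * K = 982 * 0.042 = 41.244
E = 41.244 * 32.5 / 100 = 13.4 t/ha

13.4


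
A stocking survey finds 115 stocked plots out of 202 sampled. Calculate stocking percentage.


Formula: Stocking % = stocked plots / total plots * 100
Stocking = 115 / 202 * 100
Stocking = 0.5693 * 100 = 56.9%

56.9


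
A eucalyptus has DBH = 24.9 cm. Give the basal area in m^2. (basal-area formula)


Formula: BA = pi * (DBH/2)^2 / 10000  (cm^2 to m^2)
Radius = DBH/2 = 24.9/2 = 12.45 cm
BA = pi * 12.45^2 / 10000
   = 486.9547 cm^2 / 10000
   = 0.0487 m^2

0.0487


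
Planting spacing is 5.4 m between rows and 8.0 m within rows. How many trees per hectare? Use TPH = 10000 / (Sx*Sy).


Formula: TPH = 10000 m^2/ha / (spacing_x * spacing_y)
Area per tree = 5.4 m * 8.0 m = 43.2 m^2
TPH = 10000 / 43.2 = 231 trees/ha

231


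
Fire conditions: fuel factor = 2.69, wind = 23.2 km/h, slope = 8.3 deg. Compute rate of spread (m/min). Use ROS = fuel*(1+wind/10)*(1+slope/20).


Formula: ROS = fuel * (1 + wind/10) * (1 + slope/20)
Wind factor = 1 + 23.2/10 = 3.32
Slope factor = 1 + 8.3/20 = 1.415
ROS = 2.69 * 3.32 * 1.415 = 12.64 m/min

12.64


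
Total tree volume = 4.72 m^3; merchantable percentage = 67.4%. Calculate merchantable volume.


Formula: MV = V_total * (merchantable_pct / 100)
Merchantable fraction = 67.4% / 100 = 0.674
MV = 4.72 m^3 * 0.674 = 3.181 m^3

3.181


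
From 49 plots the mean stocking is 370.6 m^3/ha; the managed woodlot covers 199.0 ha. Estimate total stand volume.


Formula: Total Volume = Mean Volume per ha * Total Area
Total Volume = 370.6 m^3/ha * 199.0 ha
Total Volume = 73749 m^3

73749


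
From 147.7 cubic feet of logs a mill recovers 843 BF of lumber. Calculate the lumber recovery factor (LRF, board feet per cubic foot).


Formula: LRF = Lumber Output (BF) / Log Input (ft^3)
LRF = 843 BF / 147.7 ft^3
LRF = 5.71 BF/ft^3

5.71


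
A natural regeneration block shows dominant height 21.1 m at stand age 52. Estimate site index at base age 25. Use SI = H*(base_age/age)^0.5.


Formula: SI = H_dom * (base_age / age)^0.5
Age ratio = 25 / 52 = 0.48077
sqrt(age_ratio) = 0.69338
SI = 21.1 * 0.69338 = 14.6 m

14.6


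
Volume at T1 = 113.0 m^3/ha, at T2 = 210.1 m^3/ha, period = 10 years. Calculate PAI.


Formula: PAI = (V_T2 - V_T1) / (T2 - T1)
Volume increment = 210.1 - 113.0 = 97.1 m^3/ha
PAI = 97.1 / 10 = 9.71 m^3/ha/year

9.71


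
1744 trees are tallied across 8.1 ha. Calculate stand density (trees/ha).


Formula: Stand Density = N_trees / Area_ha
Density = 1744 trees / 8.1 ha
Density = 215 trees/ha

215


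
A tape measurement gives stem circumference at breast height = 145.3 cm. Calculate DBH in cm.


Formula: DBH = C / pi
DBH = 145.3 / pi
pi = 3.14159...
DBH = 46.3 cm

46.3


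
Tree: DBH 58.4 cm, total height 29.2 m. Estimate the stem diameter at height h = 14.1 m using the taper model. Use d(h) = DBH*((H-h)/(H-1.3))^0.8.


Taper: d(h) = DBH * ((H - h) / (H - 1.3))^0.8
Numerator = H - h = 29.2 - 14.1 = 15.1 m
Denominator = H - 1.3 = 29.2 - 1.3 = 27.9 m
Ratio = 15.1 / 27.9 = 0.54122
d = 58.4 * 0.54122^0.8 = 35.7 cm

35.7


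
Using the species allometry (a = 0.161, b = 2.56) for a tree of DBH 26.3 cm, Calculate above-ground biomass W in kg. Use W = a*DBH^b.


Formula: W = a * DBH^b  (allometric power law)
DBH^b = 26.3^2.56 = 4316.0525
W = 0.161 * 4316.0525 = 694.9 kg

694.9


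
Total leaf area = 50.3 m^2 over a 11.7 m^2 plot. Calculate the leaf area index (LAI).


Formula: LAI = total leaf area / ground area  (dimensionless)
LAI = 50.3 m^2 / 11.7 m^2
LAI = 4.3

4.3


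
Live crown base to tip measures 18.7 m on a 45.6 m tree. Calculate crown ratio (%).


Formula: Crown Ratio = (Crown Length / Total Height) * 100
CR = (18.7 m / 45.6 m) * 100
CR = 0.4101 * 100 = 41.0%

41.0


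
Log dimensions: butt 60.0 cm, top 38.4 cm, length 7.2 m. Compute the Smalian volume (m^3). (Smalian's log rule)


Smalian: V = (A1 + A2)/2 * L,  A = pi*(D/200)^2
A1 = pi*(60.0/200)^2 = 0.282743 m^2
A2 = pi*(38.4/200)^2 = 0.115812 m^2
V = (0.282743+0.115812)/2*7.2 = 1.4348 m^3

1.4348


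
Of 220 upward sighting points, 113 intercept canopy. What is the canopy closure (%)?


Formula: Canopy closure = covered points / total points * 100
Closure = 113 / 220 * 100
Closure = 0.5136 * 100 = 51.4%

51.4


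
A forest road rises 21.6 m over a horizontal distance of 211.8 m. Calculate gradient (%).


Formula: Gradient = rise / run * 100
Gradient = 21.6 / 211.8 * 100 = 10.2%

10.2


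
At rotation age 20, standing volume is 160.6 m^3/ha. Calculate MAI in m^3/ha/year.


Formula: MAI = Total Volume / Stand Age
MAI = 160.6 m^3/ha / 20 years
MAI = 8.03 m^3/ha/year

8.03


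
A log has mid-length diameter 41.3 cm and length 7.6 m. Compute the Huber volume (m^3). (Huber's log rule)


Huber: V = Am * L,  Am = pi*(Dm/200)^2
Am = pi*(41.3/200)^2 = 0.133965 m^2
V = 0.133965*7.6 = 1.0181 m^3

1.0181


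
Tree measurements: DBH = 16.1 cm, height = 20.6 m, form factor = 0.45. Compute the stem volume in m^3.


Formula: V = pi * (DBH/200)^2 * H * ff
Radius = DBH/200 = 16.1/200 = 0.0805 m
Radius^2 = 0.0805^2 = 0.00648025 m^2
V = pi * 0.00648025 * 20.6 * 0.45
V = 0.189 m^3

0.189


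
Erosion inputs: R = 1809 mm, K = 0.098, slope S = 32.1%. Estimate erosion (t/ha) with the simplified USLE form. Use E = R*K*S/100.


Formula: E = R * K * S / 100  (simplified USLE)
R * K = 1809 * 0.098 = 177.282
E = 177.282 * 32.1 / 100 = 56.91 t/ha

56.91


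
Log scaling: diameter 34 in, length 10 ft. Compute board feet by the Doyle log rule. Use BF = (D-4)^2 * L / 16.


Doyle: BF = (D - 4)^2 * L / 16
Adjusted diameter = 34 - 4 = 30 in
(D-4)^2 = 30^2 = 900
BF = 900 * 10 / 16 = 563 BF

563


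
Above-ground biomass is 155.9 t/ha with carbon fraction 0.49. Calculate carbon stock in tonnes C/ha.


Formula: Carbon Stock = Biomass * Carbon Fraction
C = 155.9 t/ha * 0.49
C = 76.4 t C/ha

76.4


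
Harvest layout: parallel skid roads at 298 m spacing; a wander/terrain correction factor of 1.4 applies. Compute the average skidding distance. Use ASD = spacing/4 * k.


Formula: ASD = (spacing / 4) * correction
Uncorrected distance = spacing / 4 = 298 / 4 = 74.5 m
ASD = 74.5 * 1.4 = 104 m

104


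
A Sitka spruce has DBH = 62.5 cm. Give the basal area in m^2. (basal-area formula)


Formula: BA = pi * (DBH/2)^2 / 10000  (cm^2 to m^2)
Radius = DBH/2 = 62.5/2 = 31.25 cm
BA = pi * 31.25^2 / 10000
   = 3067.9616 cm^2 / 10000
   = 0.3068 m^2

0.3068


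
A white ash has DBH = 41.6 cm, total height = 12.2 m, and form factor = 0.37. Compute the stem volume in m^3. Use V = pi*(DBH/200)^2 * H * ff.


Formula: V = pi * (DBH/200)^2 * H * ff
Radius = DBH/200 = 41.6/200 = 0.208 m
Radius^2 = 0.208^2 = 0.043264 m^2
V = pi * 0.043264 * 12.2 * 0.37
V = 0.614 m^3

0.614


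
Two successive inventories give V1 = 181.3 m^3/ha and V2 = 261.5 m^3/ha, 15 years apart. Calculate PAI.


Formula: PAI = (V_T2 - V_T1) / (T2 - T1)
Volume increment = 261.5 - 181.3 = 80.2 m^3/ha
PAI = 80.2 / 15 = 5.35 m^3/ha/year

5.35


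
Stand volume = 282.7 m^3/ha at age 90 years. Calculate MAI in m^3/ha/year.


Formula: MAI = Total Volume / Stand Age
MAI = 282.7 m^3/ha / 90 years
MAI = 3.14 m^3/ha/year

3.14


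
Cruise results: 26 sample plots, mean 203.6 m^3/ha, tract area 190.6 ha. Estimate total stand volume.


Formula: Total Volume = Mean Volume per ha * Total Area
Total Volume = 203.6 m^3/ha * 190.6 ha
Total Volume = 38806 m^3

38806


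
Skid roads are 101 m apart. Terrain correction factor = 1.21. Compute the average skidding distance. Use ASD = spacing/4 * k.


Formula: ASD = (spacing / 4) * correction
Uncorrected distance = spacing / 4 = 101 / 4 = 25.25 m
ASD = 25.25 * 1.21 = 31 m

31


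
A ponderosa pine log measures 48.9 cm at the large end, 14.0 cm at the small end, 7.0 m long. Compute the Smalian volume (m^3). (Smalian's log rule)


Smalian: V = (A1 + A2)/2 * L,  A = pi*(D/200)^2
A1 = pi*(48.9/200)^2 = 0.187805 m^2
A2 = pi*(14.0/200)^2 = 0.015394 m^2
V = (0.187805+0.015394)/2*7.0 = 0.7112 m^3

0.7112


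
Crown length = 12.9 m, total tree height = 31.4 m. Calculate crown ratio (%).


Formula: Crown Ratio = (Crown Length / Total Height) * 100
CR = (12.9 m / 31.4 m) * 100
CR = 0.4108 * 100 = 41.1%

41.1


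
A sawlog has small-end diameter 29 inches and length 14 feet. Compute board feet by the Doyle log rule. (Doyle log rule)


Doyle: BF = (D - 4)^2 * L / 16
Adjusted diameter = 29 - 4 = 25 in
(D-4)^2 = 25^2 = 625
BF = 625 * 14 / 16 = 547 BF

547


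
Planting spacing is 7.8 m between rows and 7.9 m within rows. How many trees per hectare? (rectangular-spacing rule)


Formula: TPH = 10000 m^2/ha / (spacing_x * spacing_y)
Area per tree = 7.8 m * 7.9 m = 61.62 m^2
TPH = 10000 / 61.62 = 162 trees/ha

162


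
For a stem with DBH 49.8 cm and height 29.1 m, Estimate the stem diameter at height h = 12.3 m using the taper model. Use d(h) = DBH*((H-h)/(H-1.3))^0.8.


Taper: d(h) = DBH * ((H - h) / (H - 1.3))^0.8
Numerator = H - h = 29.1 - 12.3 = 16.8 m
Denominator = H - 1.3 = 29.1 - 1.3 = 27.8 m
Ratio = 16.8 / 27.8 = 0.60432
d = 49.8 * 0.60432^0.8 = 33.3 cm

33.3


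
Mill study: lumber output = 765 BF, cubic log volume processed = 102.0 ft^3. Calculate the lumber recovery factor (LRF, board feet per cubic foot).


Formula: LRF = Lumber Output (BF) / Log Input (ft^3)
LRF = 765 BF / 102.0 ft^3
LRF = 7.5 BF/ft^3

7.5


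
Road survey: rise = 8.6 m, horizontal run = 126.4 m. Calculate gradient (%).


Formula: Gradient = rise / run * 100
Gradient = 8.6 / 126.4 * 100 = 6.8%

6.8


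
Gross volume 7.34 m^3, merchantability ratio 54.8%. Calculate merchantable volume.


Formula: MV = V_total * (merchantable_pct / 100)
Merchantable fraction = 54.8% / 100 = 0.548
MV = 7.34 m^3 * 0.548 = 4.022 m^3

4.022


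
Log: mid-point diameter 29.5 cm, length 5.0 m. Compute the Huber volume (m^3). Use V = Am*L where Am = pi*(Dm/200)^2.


Huber: V = Am * L,  Am = pi*(Dm/200)^2
Am = pi*(29.5/200)^2 = 0.068349 m^2
V = 0.068349*5.0 = 0.3417 m^3

0.3417


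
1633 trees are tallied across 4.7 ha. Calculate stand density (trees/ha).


Formula: Stand Density = N_trees / Area_ha
Density = 1633 trees / 4.7 ha
Density = 347 trees/ha

347


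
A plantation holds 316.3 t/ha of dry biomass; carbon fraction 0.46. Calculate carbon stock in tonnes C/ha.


Formula: Carbon Stock = Biomass * Carbon Fraction
C = 316.3 t/ha * 0.46
C = 145.5 t C/ha

145.5


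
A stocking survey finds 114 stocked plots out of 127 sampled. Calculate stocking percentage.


Formula: Stocking % = stocked plots / total plots * 100
Stocking = 114 / 127 * 100
Stocking = 0.8976 * 100 = 89.8%

89.8


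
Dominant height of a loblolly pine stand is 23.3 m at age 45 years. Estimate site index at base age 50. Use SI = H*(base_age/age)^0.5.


Formula: SI = H_dom * (base_age / age)^0.5
Age ratio = 50 / 45 = 1.11111
sqrt(age_ratio) = 1.05409
SI = 23.3 * 1.05409 = 24.6 m

24.6


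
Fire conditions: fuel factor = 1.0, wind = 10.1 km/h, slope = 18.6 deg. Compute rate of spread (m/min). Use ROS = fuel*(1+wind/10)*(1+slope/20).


Formula: ROS = fuel * (1 + wind/10) * (1 + slope/20)
Wind factor = 1 + 10.1/10 = 2.01
Slope factor = 1 + 18.6/20 = 1.93
ROS = 1.0 * 2.01 * 1.93 = 3.88 m/min

3.88


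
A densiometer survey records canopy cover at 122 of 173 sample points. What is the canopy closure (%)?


Formula: Canopy closure = covered points / total points * 100
Closure = 122 / 173 * 100
Closure = 0.7052 * 100 = 70.5%

70.5


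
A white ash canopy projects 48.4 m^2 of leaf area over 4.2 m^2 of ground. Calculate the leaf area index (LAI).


Formula: LAI = total leaf area / ground area  (dimensionless)
LAI = 48.4 m^2 / 4.2 m^2
LAI = 11.52

11.52


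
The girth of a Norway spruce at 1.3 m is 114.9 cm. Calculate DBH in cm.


Formula: DBH = C / pi
DBH = 114.9 / pi
pi = 3.14159...
DBH = 36.6 cm

36.6


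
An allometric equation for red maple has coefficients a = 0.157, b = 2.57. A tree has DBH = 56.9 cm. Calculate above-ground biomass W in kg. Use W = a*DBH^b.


Formula: W = a * DBH^b  (allometric power law)
DBH^b = 56.9^2.57 = 32406.9773
W = 0.157 * 32406.9773 = 5087.9 kg

5087.9


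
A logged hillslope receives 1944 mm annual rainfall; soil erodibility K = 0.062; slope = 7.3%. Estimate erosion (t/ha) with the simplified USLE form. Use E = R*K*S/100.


Formula: E = R * K * S / 100  (simplified USLE)
R * K = 1944 * 0.062 = 120.528
E = 120.528 * 7.3 / 100 = 8.8 t/ha

8.8


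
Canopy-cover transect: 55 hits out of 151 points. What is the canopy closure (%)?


Formula: Canopy closure = covered points / total points * 100
Closure = 55 / 151 * 100
Closure = 0.3642 * 100 = 36.4%

36.4


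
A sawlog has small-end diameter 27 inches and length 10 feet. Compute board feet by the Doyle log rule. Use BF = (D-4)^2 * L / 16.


Doyle: BF = (D - 4)^2 * L / 16
Adjusted diameter = 27 - 4 = 23 in
(D-4)^2 = 23^2 = 529
BF = 529 * 10 / 16 = 331 BF

331


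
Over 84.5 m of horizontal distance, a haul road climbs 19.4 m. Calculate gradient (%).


Formula: Gradient = rise / run * 100
Gradient = 19.4 / 84.5 * 100 = 23.0%

23.0


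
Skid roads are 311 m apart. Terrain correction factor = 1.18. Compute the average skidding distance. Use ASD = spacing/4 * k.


Formula: ASD = (spacing / 4) * correction
Uncorrected distance = spacing / 4 = 311 / 4 = 77.75 m
ASD = 77.75 * 1.18 = 92 m

92


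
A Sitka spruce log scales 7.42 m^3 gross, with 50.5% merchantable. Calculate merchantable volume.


Formula: MV = V_total * (merchantable_pct / 100)
Merchantable fraction = 50.5% / 100 = 0.505
MV = 7.42 m^3 * 0.505 = 3.747 m^3

3.747


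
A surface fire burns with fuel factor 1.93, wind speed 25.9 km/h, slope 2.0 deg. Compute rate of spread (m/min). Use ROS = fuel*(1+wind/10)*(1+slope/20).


Formula: ROS = fuel * (1 + wind/10) * (1 + slope/20)
Wind factor = 1 + 25.9/10 = 3.59
Slope factor = 1 + 2.0/20 = 1.1
ROS = 1.93 * 3.59 * 1.1 = 7.62 m/min

7.62


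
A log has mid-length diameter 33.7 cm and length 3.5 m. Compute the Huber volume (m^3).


Huber: V = Am * L,  Am = pi*(Dm/200)^2
Am = pi*(33.7/200)^2 = 0.089197 m^2
V = 0.089197*3.5 = 0.3122 m^3

0.3122


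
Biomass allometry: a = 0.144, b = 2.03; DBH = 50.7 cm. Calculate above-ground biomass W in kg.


Formula: W = a * DBH^b  (allometric power law)
DBH^b = 50.7^2.03 = 2891.786
W = 0.144 * 2891.786 = 416.4 kg

416.4


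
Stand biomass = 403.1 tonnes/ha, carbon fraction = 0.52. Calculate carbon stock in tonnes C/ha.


Formula: Carbon Stock = Biomass * Carbon Fraction
C = 403.1 t/ha * 0.52
C = 209.6 t C/ha

209.6


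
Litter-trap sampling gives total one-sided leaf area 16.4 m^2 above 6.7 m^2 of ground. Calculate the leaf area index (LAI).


Formula: LAI = total leaf area / ground area  (dimensionless)
LAI = 16.4 m^2 / 6.7 m^2
LAI = 2.45

2.45


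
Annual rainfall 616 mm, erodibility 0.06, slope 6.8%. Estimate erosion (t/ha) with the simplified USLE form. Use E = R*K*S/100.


Formula: E = R * K * S / 100  (simplified USLE)
R * K = 616 * 0.06 = 36.96
E = 36.96 * 6.8 / 100 = 2.51 t/ha

2.51


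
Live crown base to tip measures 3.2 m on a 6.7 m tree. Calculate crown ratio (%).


Formula: Crown Ratio = (Crown Length / Total Height) * 100
CR = (3.2 m / 6.7 m) * 100
CR = 0.4776 * 100 = 47.8%

47.8


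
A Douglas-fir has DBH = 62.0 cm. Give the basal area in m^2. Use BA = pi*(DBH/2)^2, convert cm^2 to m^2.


Formula: BA = pi * (DBH/2)^2 / 10000  (cm^2 to m^2)
Radius = DBH/2 = 62.0/2 = 31.0 cm
BA = pi * 31.0^2 / 10000
   = 3019.0705 cm^2 / 10000
   = 0.3019 m^2

0.3019


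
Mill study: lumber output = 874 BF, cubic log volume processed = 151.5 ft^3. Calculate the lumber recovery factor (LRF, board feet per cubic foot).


Formula: LRF = Lumber Output (BF) / Log Input (ft^3)
LRF = 874 BF / 151.5 ft^3
LRF = 5.77 BF/ft^3

5.77


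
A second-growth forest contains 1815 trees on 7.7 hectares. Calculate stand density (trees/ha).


Formula: Stand Density = N_trees / Area_ha
Density = 1815 trees / 7.7 ha
Density = 236 trees/ha

236


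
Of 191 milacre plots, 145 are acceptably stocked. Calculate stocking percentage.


Formula: Stocking % = stocked plots / total plots * 100
Stocking = 145 / 191 * 100
Stocking = 0.7592 * 100 = 75.9%

75.9


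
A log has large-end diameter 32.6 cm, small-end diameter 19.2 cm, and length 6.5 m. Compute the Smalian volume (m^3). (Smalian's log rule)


Smalian: V = (A1 + A2)/2 * L,  A = pi*(D/200)^2
A1 = pi*(32.6/200)^2 = 0.083469 m^2
A2 = pi*(19.2/200)^2 = 0.028953 m^2
V = (0.083469+0.028953)/2*6.5 = 0.3654 m^3

0.3654


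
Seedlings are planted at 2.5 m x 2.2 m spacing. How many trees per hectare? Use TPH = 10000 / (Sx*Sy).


Formula: TPH = 10000 m^2/ha / (spacing_x * spacing_y)
Area per tree = 2.5 m * 2.2 m = 5.5 m^2
TPH = 10000 / 5.5 = 1818 trees/ha

1818


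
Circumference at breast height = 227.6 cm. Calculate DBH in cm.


Formula: DBH = C / pi
DBH = 227.6 / pi
pi = 3.14159...
DBH = 72.4 cm

72.4


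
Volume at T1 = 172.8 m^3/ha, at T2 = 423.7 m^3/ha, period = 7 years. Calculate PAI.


Formula: PAI = (V_T2 - V_T1) / (T2 - T1)
Volume increment = 423.7 - 172.8 = 250.9 m^3/ha
PAI = 250.9 / 7 = 35.84 m^3/ha/year

35.84


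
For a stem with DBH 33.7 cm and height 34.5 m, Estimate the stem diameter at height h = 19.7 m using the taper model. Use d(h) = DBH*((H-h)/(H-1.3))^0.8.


Taper: d(h) = DBH * ((H - h) / (H - 1.3))^0.8
Numerator = H - h = 34.5 - 19.7 = 14.8 m
Denominator = H - 1.3 = 34.5 - 1.3 = 33.2 m
Ratio = 14.8 / 33.2 = 0.44578
d = 33.7 * 0.44578^0.8 = 17.7 cm

17.7


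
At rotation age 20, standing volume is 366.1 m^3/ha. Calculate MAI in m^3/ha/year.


Formula: MAI = Total Volume / Stand Age
MAI = 366.1 m^3/ha / 20 years
MAI = 18.31 m^3/ha/year

18.31


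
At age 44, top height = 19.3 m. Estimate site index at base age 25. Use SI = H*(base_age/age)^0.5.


Formula: SI = H_dom * (base_age / age)^0.5
Age ratio = 25 / 44 = 0.56818
sqrt(age_ratio) = 0.75378
SI = 19.3 * 0.75378 = 14.5 m

14.5


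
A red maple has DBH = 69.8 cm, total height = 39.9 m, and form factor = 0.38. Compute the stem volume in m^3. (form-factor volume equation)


Formula: V = pi * (DBH/200)^2 * H * ff
Radius = DBH/200 = 69.8/200 = 0.349 m
Radius^2 = 0.349^2 = 0.121801 m^2
V = pi * 0.121801 * 39.9 * 0.38
V = 5.802 m^3

5.802


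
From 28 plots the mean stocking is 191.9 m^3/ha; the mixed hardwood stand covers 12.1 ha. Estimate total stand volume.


Formula: Total Volume = Mean Volume per ha * Total Area
Total Volume = 191.9 m^3/ha * 12.1 ha
Total Volume = 2322 m^3

2322


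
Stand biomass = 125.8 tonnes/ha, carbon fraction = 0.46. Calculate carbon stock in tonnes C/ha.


Formula: Carbon Stock = Biomass * Carbon Fraction
C = 125.8 t/ha * 0.46
C = 57.9 t C/ha

57.9


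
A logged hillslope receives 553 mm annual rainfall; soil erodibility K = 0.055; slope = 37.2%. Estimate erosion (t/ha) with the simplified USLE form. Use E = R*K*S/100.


Formula: E = R * K * S / 100  (simplified USLE)
R * K = 553 * 0.055 = 30.415
E = 30.415 * 37.2 / 100 = 11.31 t/ha

11.31


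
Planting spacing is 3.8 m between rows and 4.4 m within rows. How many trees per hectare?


Formula: TPH = 10000 m^2/ha / (spacing_x * spacing_y)
Area per tree = 3.8 m * 4.4 m = 16.72 m^2
TPH = 10000 / 16.72 = 598 trees/ha

598


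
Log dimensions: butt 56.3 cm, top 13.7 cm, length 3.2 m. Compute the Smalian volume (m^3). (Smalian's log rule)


Smalian: V = (A1 + A2)/2 * L,  A = pi*(D/200)^2
A1 = pi*(56.3/200)^2 = 0.248947 m^2
A2 = pi*(13.7/200)^2 = 0.014741 m^2
V = (0.248947+0.014741)/2*3.2 = 0.4219 m^3

0.4219


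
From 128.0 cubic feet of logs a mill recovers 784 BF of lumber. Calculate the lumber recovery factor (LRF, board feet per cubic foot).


Formula: LRF = Lumber Output (BF) / Log Input (ft^3)
LRF = 784 BF / 128.0 ft^3
LRF = 6.13 BF/ft^3

6.13


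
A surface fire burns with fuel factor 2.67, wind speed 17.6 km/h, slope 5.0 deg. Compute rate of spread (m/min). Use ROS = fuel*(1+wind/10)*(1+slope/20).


Formula: ROS = fuel * (1 + wind/10) * (1 + slope/20)
Wind factor = 1 + 17.6/10 = 2.76
Slope factor = 1 + 5.0/20 = 1.25
ROS = 2.67 * 2.76 * 1.25 = 9.21 m/min

9.21
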